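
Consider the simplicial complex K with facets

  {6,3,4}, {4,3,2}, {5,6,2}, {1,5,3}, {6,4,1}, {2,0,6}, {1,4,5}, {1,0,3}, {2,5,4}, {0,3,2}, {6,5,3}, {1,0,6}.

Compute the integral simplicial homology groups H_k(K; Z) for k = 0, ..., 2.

H_0 = Z,  H_1 = Z/2,  H_2 = 0.

Order the vertices as 0 < 1 < 2 < 3 < 4 < 5 < 6. Listing each simplex with vertices in this order, K has dimension 2 with simplices:

  0-simplices (7): [0], [1], [2], [3], [4], [5], [6]
  1-simplices (18): [0,1], [0,2], [0,3], [0,6], [1,3], [1,4], [1,5], [1,6], [2,3], [2,4], [2,5], [2,6], [3,4], [3,5], [3,6], [4,5], [4,6], [5,6]
  2-simplices (12): [0,1,3], [0,1,6], [0,2,3], [0,2,6], [1,3,5], [1,4,5], [1,4,6], [2,3,4], [2,4,5], [2,5,6], [3,4,6], [3,5,6]

so the chain groups are C_0 ≅ Z^7, C_1 ≅ Z^18, C_2 ≅ Z^12.

The boundary map ∂_1: C_1 → C_0 is given by ∂[p,q] = [q] − [p].
As a 7×18 matrix over Z this has rank 6, with invariant factors (1,1,1,1,1,1).

∂_2: C_2 → C_1 acts by ∂[p,q,r] = [q,r] − [p,r] + [p,q]. For instance
  ∂[0,2,3] = [2,3] − [0,3] + [0,2],
  ∂[2,5,6] = [5,6] − [2,6] + [2,5].
The 18×12 boundary matrix has rank 12 and Smith normal form diag(1,1,1,1,1,1,1,1,1,1,1,2).

From H_k ≅ ker(∂_k) / im(∂_{k+1}) we obtain:

  H_0: rank C_0 − rank ∂_1 = 7 − 6 = 1, and the invariant factors of ∂_1 are all 1, so H_0 = Z.
  H_1: rank ker ∂_1 − rank ∂_2 = (18 − 6) − 12 = 0, and ∂_2 has invariant factor 2 > 1, so H_1 = Z/2.
  H_2: rank ker ∂_2 − rank ∂_3 = (12 − 12) − 0 = 0, and there is no ∂_3, so H_2 = 0.

As a check, the Euler characteristic is 7 − 18 + 12 = 1, which agrees with 1 − 0 + 0 = 1.
(K is a triangulation of the real projective plane RP^2.)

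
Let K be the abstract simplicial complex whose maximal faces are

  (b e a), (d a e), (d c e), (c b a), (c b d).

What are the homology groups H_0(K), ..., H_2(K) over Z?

H_0 = Z,  H_1 = Z,  H_2 = 0.

Take the total order a < b < c < d < e on the vertex set. Then K (dimension 2) consists of the simplices:

  0-simplices (5): a, b, c, d, e
  1-simplices (10): ab, ac, ad, ae, bc, bd, be, cd, ce, de
  2-simplices (5): abc, abe, ade, bcd, cde

Hence C_0 ≅ Z^5, C_1 ≅ Z^10, C_2 ≅ Z^5.

∂_1: C_1 → C_0 sends each edge [p,q] (with p < q) to q − p. For instance
  ∂be = e − b.
As a 5×10 matrix over Z this has rank 4, with invariant factors (1,1,1,1).

Boundary ∂_2: C_2 → C_1 maps a triangle to the signed sum of its edges. For instance
  ∂abe = be − ae + ab,
  ∂bcd = cd − bd + bc.
This gives a 10×5 integer matrix of rank 5; reducing to Smith normal form yields diagonal entries (1,1,1,1,1).

Reading off H_k = ker ∂_k / im ∂_{k+1}:

  H_0: rank C_0 − rank ∂_1 = 5 − 4 = 1, and the invariant factors of ∂_1 are all 1, so H_0 = Z.
  H_1: rank ker ∂_1 − rank ∂_2 = (10 − 4) − 5 = 1, and the invariant factors of ∂_2 are all 1, so H_1 = Z.
  H_2: rank ker ∂_2 − rank ∂_3 = (5 − 5) − 0 = 0, and there is no ∂_3, so H_2 = 0.

(K is a triangulation of the Möbius band.)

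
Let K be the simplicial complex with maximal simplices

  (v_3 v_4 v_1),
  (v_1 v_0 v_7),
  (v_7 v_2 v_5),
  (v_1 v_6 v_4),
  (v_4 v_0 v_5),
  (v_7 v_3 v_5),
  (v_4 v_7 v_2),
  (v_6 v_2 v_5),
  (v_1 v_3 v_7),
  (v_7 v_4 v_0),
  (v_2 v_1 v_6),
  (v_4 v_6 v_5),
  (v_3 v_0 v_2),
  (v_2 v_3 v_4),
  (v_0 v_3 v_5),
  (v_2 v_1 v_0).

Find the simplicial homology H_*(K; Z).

K has 8 vertices, 24 edges, 16 triangles.
rank ∂_0 = 0, rank ∂_1 = 7 ⇒ b_0 = 8 − 0 − 7 = 1; all invariant factors of ∂_1 are 1 so no torsion. So H_0 = Z.
rank ∂_1 = 7, rank ∂_2 = 15 ⇒ b_1 = 24 − 7 − 15 = 2; all invariant factors of ∂_2 are 1 so no torsion. So H_1 = Z^2.
rank ∂_2 = 15, rank ∂_3 = 0 ⇒ b_2 = 16 − 15 − 0 = 1. So H_2 = Z.

H_0 ≅ Z,  H_1 ≅ Z^2,  H_2 ≅ Z.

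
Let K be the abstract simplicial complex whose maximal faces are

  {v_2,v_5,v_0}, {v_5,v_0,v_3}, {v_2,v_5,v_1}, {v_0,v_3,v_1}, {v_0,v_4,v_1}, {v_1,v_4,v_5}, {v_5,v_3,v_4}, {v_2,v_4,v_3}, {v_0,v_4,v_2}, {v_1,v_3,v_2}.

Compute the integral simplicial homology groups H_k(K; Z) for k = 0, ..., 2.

Fix the vertex order v_0 < v_1 < v_2 < v_3 < v_4 < v_5 and write every simplex with vertices in increasing order. Then dim K = 2 and the simplices of K are:

  0-simplices (6): [v_0], [v_1], [v_2], [v_3], [v_4], [v_5]
  1-simplices (15): (15 of them)
  2-simplices (10): [v_0,v_1,v_3], [v_0,v_1,v_4], [v_0,v_2,v_4], [v_0,v_2,v_5], [v_0,v_3,v_5], [v_1,v_2,v_3], [v_1,v_2,v_5], [v_1,v_4,v_5], [v_2,v_3,v_4], [v_3,v_4,v_5]

Hence C_0 ≅ Z^6, C_1 ≅ Z^15, C_2 ≅ Z^10.

The boundary map ∂_1: C_1 → C_0 maps an edge to its endpoints' difference, ∂[p,q] = q − p.
The 6×15 boundary matrix has rank 5 and Smith normal form diag(1,1,1,1,1).

The boundary map ∂_2: C_2 → C_1 sends each 2-simplex [p,q,r] to [q,r] − [p,r] + [p,q]. For instance
  ∂[v_1,v_2,v_3] = [v_2,v_3] − [v_1,v_3] + [v_1,v_2],
  ∂[v_0,v_1,v_4] = [v_1,v_4] − [v_0,v_4] + [v_0,v_1].
The resulting 15×10 matrix has rank 10, and its Smith normal form has invariant factors (1,1,1,1,1,1,1,1,1,2).

Computing H_k = (kernel of ∂_k) / (image of ∂_{k+1}):

  H_0: rank C_0 − rank ∂_1 = 6 − 5 = 1, and the invariant factors of ∂_1 are all 1, so H_0 ≅ Z.
  H_1: rank ker ∂_1 − rank ∂_2 = (15 − 5) − 10 = 0, and ∂_2 has invariant factor 2 > 1, so H_1 ≅ Z/2Z.
  H_2: rank ker ∂_2 − rank ∂_3 = (10 − 10) − 0 = 0, and there is no ∂_3, so H_2 ≅ 0.

As a check, the Euler characteristic is 6 − 15 + 10 = 1, which agrees with 1 − 0 + 0 = 1.
(K is a triangulation of the real projective plane RP^2.)

H_0 = Z,  H_1 = Z/2Z,  H_2 = 0.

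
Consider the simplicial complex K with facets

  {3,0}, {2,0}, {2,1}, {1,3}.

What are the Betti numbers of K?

b_0 = 1, b_1 = 1.

K has 4 vertices, 4 edges.
rank ∂_0 = 0, rank ∂_1 = 3 ⇒ b_0 = 4 − 0 − 3 = 1; all invariant factors of ∂_1 are 1 so no torsion. So H_0 = Z.
rank ∂_1 = 3, rank ∂_2 = 0 ⇒ b_1 = 4 − 3 − 0 = 1. So H_1 = Z.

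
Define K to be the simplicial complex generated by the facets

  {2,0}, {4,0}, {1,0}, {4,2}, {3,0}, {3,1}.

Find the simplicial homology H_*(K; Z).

Order the vertices as 0 < 1 < 2 < 3 < 4. Listing each simplex with vertices in this order, K has dimension 1 with simplices:

  0-simplices (5): [0], [1], [2], [3], [4]
  1-simplices (6): [0,1], [0,2], [0,3], [0,4], [1,3], [2,4]

giving chain groups C_0 ≅ Z^5, C_1 ≅ Z^6.

∂_1: C_1 → C_0 maps an edge to its endpoints' difference, ∂[p,q] = q − p.
As a 5×6 matrix over Z this has rank 4, with invariant factors (1,1,1,1).

Computing H_k = (kernel of ∂_k) / (image of ∂_{k+1}):

  H_0: rank C_0 − rank ∂_1 = 5 − 4 = 1, and the invariant factors of ∂_1 are all 1, so H_0 ≅ Z.
  H_1: rank ker ∂_1 − rank ∂_2 = (6 − 4) − 0 = 2, and there is no ∂_2, so H_1 ≅ Z^2.

(K is a triangulation of a wedge of 2 circles.)

H_0 ≅ Z,  H_1 ≅ Z^2.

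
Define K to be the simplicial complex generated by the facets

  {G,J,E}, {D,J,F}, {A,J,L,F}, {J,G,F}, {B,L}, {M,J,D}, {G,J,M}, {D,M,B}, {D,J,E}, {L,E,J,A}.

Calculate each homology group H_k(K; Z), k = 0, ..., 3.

H_0 = Z,  H_1 = Z,  H_2 = 0,  H_3 = 0.

We work with the vertex ordering A < B < D < E < F < G < J < L < M. The simplices of K, each written with vertices in increasing order, are:

  0-simplices (9): A, B, D, E, F, G, J, L, M
  1-simplices (21): AE, AF, AJ, AL, BD, BL, BM, DE, DF, DJ, DM, EG, EJ, EL, FG, FJ, FL, GJ, GM, JL, JM
  2-simplices (14): AEJ, AEL, AFJ, AFL, AJL, BDM, DEJ, DFJ, DJM, EGJ, EJL, FGJ, FJL, GJM
  3-simplices (2): AEJL, AFJL

so the chain groups are C_0 ≅ Z^9, C_1 ≅ Z^21, C_2 ≅ Z^14, C_3 ≅ Z^2.

Boundary ∂_1: C_1 → C_0 maps an edge to its endpoints' difference, ∂[p,q] = q − p. For instance
  ∂AF = F − A.
The 9×21 boundary matrix has rank 8 and Smith normal form diag(1,1,1,1,1,1,1,1).

The boundary map ∂_2: C_2 → C_1 sends each 2-simplex [p,q,r] to [q,r] − [p,r] + [p,q]. For instance
  ∂AFL = FL − AL + AF,
  ∂FGJ = GJ − FJ + FG.
This gives a 21×14 integer matrix of rank 12; reducing to Smith normal form yields diagonal entries (1,1,1,1,1,1,1,1,1,1,1,1).

The boundary map ∂_3: C_3 → C_2 sends each 3-simplex σ to the alternating sum Σ_i (−1)^i (σ with its i-th vertex removed). For instance
  ∂AFJL = FJL − AJL + AFL − AFJ,
  ∂AEJL = EJL − AJL + AEL − AEJ.
This gives a 14×2 integer matrix of rank 2; reducing to Smith normal form yields diagonal entries (1,1).

Reading off H_k = ker ∂_k / im ∂_{k+1}:

  H_0: rank C_0 − rank ∂_1 = 9 − 8 = 1, and the invariant factors of ∂_1 are all 1, so H_0 = Z.
  H_1: rank ker ∂_1 − rank ∂_2 = (21 − 8) − 12 = 1, and the invariant factors of ∂_2 are all 1, so H_1 = Z.
  H_2: rank ker ∂_2 − rank ∂_3 = (14 − 12) − 2 = 0, and the invariant factors of ∂_3 are all 1, so H_2 = 0.
  H_3: rank ker ∂_3 − rank ∂_4 = (2 − 2) − 0 = 0, and there is no ∂_4, so H_3 = 0.

As a check, the Euler characteristic is 9 − 21 + 14 − 2 = 0, which agrees with 1 − 1 + 0 − 0 = 0.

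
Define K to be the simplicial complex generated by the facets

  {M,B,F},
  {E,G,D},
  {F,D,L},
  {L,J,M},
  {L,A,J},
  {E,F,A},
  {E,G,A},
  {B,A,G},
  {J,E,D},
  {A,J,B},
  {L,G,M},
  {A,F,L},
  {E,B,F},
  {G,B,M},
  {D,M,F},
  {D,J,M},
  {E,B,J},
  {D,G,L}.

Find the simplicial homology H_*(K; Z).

Order the vertices as A < B < D < E < F < G < J < L < M. Listing each simplex with vertices in this order, K has dimension 2 with simplices:

  0-simplices (9): A, B, D, E, F, G, J, L, M
  1-simplices (27): AB, AE, AF, AG, AJ, AL, BE, BF, BG, BJ, BM, DE, DF, DG, DJ, DL, DM, EF, EG, EJ, FL, FM, GL, GM, JL, JM, LM
  2-simplices (18): ABG, ABJ, AEF, AEG, AFL, AJL, BEF, BEJ, BFM, BGM, DEG, DEJ, DFL, DFM, DGL, DJM, GLM, JLM

Hence C_0 ≅ Z^9, C_1 ≅ Z^27, C_2 ≅ Z^18.

∂_1: C_1 → C_0 maps an edge to its endpoints' difference, ∂[p,q] = q − p. For instance
  ∂EJ = J − E.
The 9×27 boundary matrix has rank 8 and Smith normal form diag(1,1,1,1,1,1,1,1).

∂_2: C_2 → C_1 acts by ∂[p,q,r] = [q,r] − [p,r] + [p,q]. For instance
  ∂DFM = FM − DM + DF,
  ∂DEJ = EJ − DJ + DE.
As a 27×18 matrix over Z this has rank 18, with invariant factors (1,1,1,1,1,1,1,1,1,1,1,1,1,1,1,1,1,2).

Now H_k = ker ∂_k / im ∂_{k+1}, so:

  H_0: rank C_0 − rank ∂_1 = 9 − 8 = 1, and the invariant factors of ∂_1 are all 1, so H_0 ≅ Z.
  H_1: rank ker ∂_1 − rank ∂_2 = (27 − 8) − 18 = 1, and ∂_2 has invariant factor 2 > 1, so H_1 ≅ Z ⊕ Z/2.
  H_2: rank ker ∂_2 − rank ∂_3 = (18 − 18) − 0 = 0, and there is no ∂_3, so H_2 ≅ 0.

(K is a triangulation of the Klein bottle.)

H_0 ≅ Z,  H_1 ≅ Z ⊕ Z/2,  H_2 = 0.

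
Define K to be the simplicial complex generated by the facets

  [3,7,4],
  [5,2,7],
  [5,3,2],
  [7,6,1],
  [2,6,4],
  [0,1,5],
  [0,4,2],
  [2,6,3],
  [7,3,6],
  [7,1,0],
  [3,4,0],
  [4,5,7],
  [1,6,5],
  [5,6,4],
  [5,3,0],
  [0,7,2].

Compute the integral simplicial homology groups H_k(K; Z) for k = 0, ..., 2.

H_0 ≅ Z,  H_1 ≅ Z^2,  H_2 ≅ Z.

Take the total order 0 < 1 < 2 < 3 < 4 < 5 < 6 < 7 on the vertex set. Then K (dimension 2) consists of the simplices:

  0-simplices (8): [0], [1], [2], [3], [4], [5], [6], [7]
  1-simplices (24): (24 of them)
  2-simplices (16): [0,1,5], [0,1,7], [0,2,4], [0,2,7], [0,3,4], [0,3,5], [1,5,6], [1,6,7], [2,3,5], [2,3,6], [2,4,6], [2,5,7], [3,4,7], [3,6,7], [4,5,6], [4,5,7]

so the chain groups are C_0 ≅ Z^8, C_1 ≅ Z^24, C_2 ≅ Z^16.

The boundary map ∂_1: C_1 → C_0 maps an edge to its endpoints' difference, ∂[p,q] = q − p.
The 8×24 boundary matrix has rank 7 and Smith normal form diag(1,1,1,1,1,1,1).

Boundary ∂_2: C_2 → C_1 acts by ∂[p,q,r] = [q,r] − [p,r] + [p,q]. For instance
  ∂[0,2,4] = [2,4] − [0,4] + [0,2],
  ∂[1,5,6] = [5,6] − [1,6] + [1,5].
As a 24×16 matrix over Z this has rank 15, with invariant factors (1,1,1,1,1,1,1,1,1,1,1,1,1,1,1).

Computing H_k = (kernel of ∂_k) / (image of ∂_{k+1}):

  H_0: rank C_0 − rank ∂_1 = 8 − 7 = 1, and the invariant factors of ∂_1 are all 1, so H_0 = Z.
  H_1: rank ker ∂_1 − rank ∂_2 = (24 − 7) − 15 = 2, and the invariant factors of ∂_2 are all 1, so H_1 = Z^2.
  H_2: rank ker ∂_2 − rank ∂_3 = (16 − 15) − 0 = 1, and there is no ∂_3, so H_2 = Z.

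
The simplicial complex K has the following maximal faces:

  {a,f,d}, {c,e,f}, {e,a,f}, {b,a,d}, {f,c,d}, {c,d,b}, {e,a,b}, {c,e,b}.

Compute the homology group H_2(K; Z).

H_2 ≅ Z.

Order the vertices as a < b < c < d < e < f. Listing each simplex with vertices in this order, K has dimension 2 with simplices:

  0-simplices (6): a, b, c, d, e, f
  1-simplices (12): ab, ad, ae, af, bc, bd, be, cd, ce, cf, df, ef
  2-simplices (8): abd, abe, adf, aef, bcd, bce, cdf, cef

so the chain groups are C_0 ≅ Z^6, C_1 ≅ Z^12, C_2 ≅ Z^8.

The boundary map ∂_1: C_1 → C_0 is given by ∂[p,q] = [q] − [p].
The 6×12 boundary matrix has rank 5 and Smith normal form diag(1,1,1,1,1).

The boundary map ∂_2: C_2 → C_1 sends each 2-simplex [p,q,r] to [q,r] − [p,r] + [p,q]. For instance
  ∂abd = bd − ad + ab,
  ∂bcd = cd − bd + bc.
The resulting 12×8 matrix has rank 7, and its Smith normal form has invariant factors (1,1,1,1,1,1,1).

Reading off H_k = ker ∂_k / im ∂_{k+1}:

  H_2: rank ker ∂_2 − rank ∂_3 = (8 − 7) − 0 = 1, and there is no ∂_3, so H_2 ≅ Z.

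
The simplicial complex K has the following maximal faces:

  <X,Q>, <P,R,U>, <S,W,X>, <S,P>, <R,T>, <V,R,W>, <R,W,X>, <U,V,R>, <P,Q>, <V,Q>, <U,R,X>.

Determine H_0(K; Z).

Order the vertices as P < Q < R < S < T < U < V < W < X. Listing each simplex with vertices in this order, K has dimension 2 with simplices:

  0-simplices (9): P, Q, R, S, T, U, V, W, X
  1-simplices (17): PQ, PR, PS, PU, QV, QX, RT, RU, RV, RW, RX, SW, SX, UV, UX, VW, WX
  2-simplices (6): PRU, RUV, RUX, RVW, RWX, SWX

Hence C_0 ≅ Z^9, C_1 ≅ Z^17, C_2 ≅ Z^6.

Boundary ∂_1: C_1 → C_0 is given by ∂[p,q] = [q] − [p].
As a 9×17 matrix over Z this has rank 8, with invariant factors (1,1,1,1,1,1,1,1).

Boundary ∂_2: C_2 → C_1 sends each 2-simplex [p,q,r] to [q,r] − [p,r] + [p,q]. For instance
  ∂RWX = WX − RX + RW,
  ∂RVW = VW − RW + RV.
The 17×6 boundary matrix has rank 6 and Smith normal form diag(1,1,1,1,1,1).

From H_k ≅ ker(∂_k) / im(∂_{k+1}) we obtain:

  H_0: rank C_0 − rank ∂_1 = 9 − 8 = 1, and the invariant factors of ∂_1 are all 1, so H_0 = Z.

H_0 = Z.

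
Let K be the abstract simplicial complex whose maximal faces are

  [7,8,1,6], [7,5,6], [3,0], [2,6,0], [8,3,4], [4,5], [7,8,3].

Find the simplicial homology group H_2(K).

We work with the vertex ordering 0 < 1 < 2 < 3 < 4 < 5 < 6 < 7 < 8. The simplices of K, each written with vertices in increasing order, are:

  0-simplices (9): [0], [1], [2], [3], [4], [5], [6], [7], [8]
  1-simplices (17): [0,2], [0,3], [0,6], [1,6], [1,7], [1,8], [2,6], [3,4], [3,7], [3,8], [4,5], [4,8], [5,6], [5,7], [6,7], [6,8], [7,8]
  2-simplices (8): [0,2,6], [1,6,7], [1,6,8], [1,7,8], [3,4,8], [3,7,8], [5,6,7], [6,7,8]
  3-simplices (1): [1,6,7,8]

so the chain groups are C_0 ≅ Z^9, C_1 ≅ Z^17, C_2 ≅ Z^8, C_3 ≅ Z^1.

Boundary ∂_1: C_1 → C_0 sends each edge [p,q] (with p < q) to q − p.
As a 9×17 matrix over Z this has rank 8, with invariant factors (1,1,1,1,1,1,1,1).

∂_2: C_2 → C_1 sends each 2-simplex [p,q,r] to [q,r] − [p,r] + [p,q]. For instance
  ∂[5,6,7] = [6,7] − [5,7] + [5,6],
  ∂[6,7,8] = [7,8] − [6,8] + [6,7].
As a 17×8 matrix over Z this has rank 7, with invariant factors (1,1,1,1,1,1,1).

Boundary ∂_3: C_3 → C_2 sends each 3-simplex σ to the alternating sum Σ_i (−1)^i (σ with its i-th vertex removed). For instance
  ∂[1,6,7,8] = [6,7,8] − [1,7,8] + [1,6,8] − [1,6,7].
The resulting 8×1 matrix has rank 1, and its Smith normal form has invariant factors (1).

From H_k ≅ ker(∂_k) / im(∂_{k+1}) we obtain:

  H_2: rank ker ∂_2 − rank ∂_3 = (8 − 7) − 1 = 0, and the invariant factors of ∂_3 are all 1, so H_2 = 0.

H_2 ≅ 0.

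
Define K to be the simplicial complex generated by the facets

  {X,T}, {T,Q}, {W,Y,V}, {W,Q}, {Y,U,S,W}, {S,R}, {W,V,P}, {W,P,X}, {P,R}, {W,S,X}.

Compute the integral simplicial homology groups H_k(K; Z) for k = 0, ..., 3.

We work with the vertex ordering P < Q < R < S < T < U < V < W < X < Y. The simplices of K, each written with vertices in increasing order, are:

  0-simplices (10): P, Q, R, S, T, U, V, W, X, Y
  1-simplices (18): PR, PV, PW, PX, QT, QW, RS, SU, SW, SX, SY, TX, UW, UY, VW, VY, WX, WY
  2-simplices (8): PVW, PWX, SUW, SUY, SWX, SWY, UWY, VWY
  3-simplices (1): SUWY

so the chain groups are C_0 ≅ Z^10, C_1 ≅ Z^18, C_2 ≅ Z^8, C_3 ≅ Z^1.

Boundary ∂_1: C_1 → C_0 maps an edge to its endpoints' difference, ∂[p,q] = q − p. For instance
  ∂RS = S − R.
As a 10×18 matrix over Z this has rank 9, with invariant factors (1,1,1,1,1,1,1,1,1).

Boundary ∂_2: C_2 → C_1 sends each 2-simplex [p,q,r] to [q,r] − [p,r] + [p,q]. For instance
  ∂PVW = VW − PW + PV,
  ∂SUW = UW − SW + SU.
The 18×8 boundary matrix has rank 7 and Smith normal form diag(1,1,1,1,1,1,1).

∂_3: C_3 → C_2 sends each 3-simplex σ to the alternating sum Σ_i (−1)^i (σ with its i-th vertex removed). For instance
  ∂SUWY = UWY − SWY + SUY − SUW.
The 8×1 boundary matrix has rank 1 and Smith normal form diag(1).

From H_k ≅ ker(∂_k) / im(∂_{k+1}) we obtain:

  H_0: rank C_0 − rank ∂_1 = 10 − 9 = 1, and the invariant factors of ∂_1 are all 1, so H_0 ≅ Z.
  H_1: rank ker ∂_1 − rank ∂_2 = (18 − 9) − 7 = 2, and the invariant factors of ∂_2 are all 1, so H_1 ≅ Z^2.
  H_2: rank ker ∂_2 − rank ∂_3 = (8 − 7) − 1 = 0, and the invariant factors of ∂_3 are all 1, so H_2 ≅ 0.
  H_3: rank ker ∂_3 − rank ∂_4 = (1 − 1) − 0 = 0, and there is no ∂_4, so H_3 ≅ 0.

H_0 ≅ Z,  H_1 ≅ Z^2,  H_2 = 0,  H_3 = 0.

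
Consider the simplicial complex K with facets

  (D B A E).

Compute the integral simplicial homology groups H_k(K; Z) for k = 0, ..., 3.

H_0 = Z,  H_1 = 0,  H_2 = 0,  H_3 = 0.

We work with the vertex ordering A < B < D < E. The simplices of K, each written with vertices in increasing order, are:

  0-simplices (4): A, B, D, E
  1-simplices (6): AB, AD, AE, BD, BE, DE
  2-simplices (4): ABD, ABE, ADE, BDE
  3-simplices (1): ABDE

Hence C_0 ≅ Z^4, C_1 ≅ Z^6, C_2 ≅ Z^4, C_3 ≅ Z^1.

Boundary ∂_1: C_1 → C_0 sends each edge [p,q] (with p < q) to q − p. For instance
  ∂BD = D − B.
As a 4×6 matrix over Z this has rank 3, with invariant factors (1,1,1).

∂_2: C_2 → C_1 maps a triangle to the signed sum of its edges. For instance
  ∂BDE = DE − BE + BD,
  ∂ABD = BD − AD + AB.
The resulting 6×4 matrix has rank 3, and its Smith normal form has invariant factors (1,1,1).

∂_3: C_3 → C_2 sends each 3-simplex σ to the alternating sum Σ_i (−1)^i (σ with its i-th vertex removed). For instance
  ∂ABDE = BDE − ADE + ABE − ABD.
The 4×1 boundary matrix has rank 1 and Smith normal form diag(1).

Reading off H_k = ker ∂_k / im ∂_{k+1}:

  H_0: rank C_0 − rank ∂_1 = 4 − 3 = 1, and the invariant factors of ∂_1 are all 1, so H_0 = Z.
  H_1: rank ker ∂_1 − rank ∂_2 = (6 − 3) − 3 = 0, and the invariant factors of ∂_2 are all 1, so H_1 = 0.
  H_2: rank ker ∂_2 − rank ∂_3 = (4 − 3) − 1 = 0, and the invariant factors of ∂_3 are all 1, so H_2 = 0.
  H_3: rank ker ∂_3 − rank ∂_4 = (1 − 1) − 0 = 0, and there is no ∂_4, so H_3 = 0.

(K is a triangulation of the 3-simplex.)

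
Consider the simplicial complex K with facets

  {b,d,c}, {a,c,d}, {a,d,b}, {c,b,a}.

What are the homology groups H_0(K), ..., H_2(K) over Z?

Order the vertices as a < b < c < d. Listing each simplex with vertices in this order, K has dimension 2 with simplices:

  0-simplices (4): a, b, c, d
  1-simplices (6): ab, ac, ad, bc, bd, cd
  2-simplices (4): abc, abd, acd, bcd

giving chain groups C_0 ≅ Z^4, C_1 ≅ Z^6, C_2 ≅ Z^4.

∂_1: C_1 → C_0 maps an edge to its endpoints' difference, ∂[p,q] = q − p. For instance
  ∂bd = d − b.
The 4×6 boundary matrix has rank 3 and Smith normal form diag(1,1,1).

∂_2: C_2 → C_1 sends each 2-simplex [p,q,r] to [q,r] − [p,r] + [p,q]. For instance
  ∂bcd = cd − bd + bc,
  ∂abd = bd − ad + ab.
This gives a 6×4 integer matrix of rank 3; reducing to Smith normal form yields diagonal entries (1,1,1).

From H_k ≅ ker(∂_k) / im(∂_{k+1}) we obtain:

  H_0: rank C_0 − rank ∂_1 = 4 − 3 = 1, and the invariant factors of ∂_1 are all 1, so H_0 = Z.
  H_1: rank ker ∂_1 − rank ∂_2 = (6 − 3) − 3 = 0, and the invariant factors of ∂_2 are all 1, so H_1 = 0.
  H_2: rank ker ∂_2 − rank ∂_3 = (4 − 3) − 0 = 1, and there is no ∂_3, so H_2 = Z.

(K is a triangulation of the 2-sphere S^2.)

H_0 = Z,  H_1 = 0,  H_2 = Z.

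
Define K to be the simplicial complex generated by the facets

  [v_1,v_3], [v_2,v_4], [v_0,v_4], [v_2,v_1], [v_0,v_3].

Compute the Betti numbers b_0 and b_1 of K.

Take the total order v_0 < v_1 < v_2 < v_3 < v_4 on the vertex set. Then K (dimension 1) consists of the simplices:

  0-simplices (5): [v_0], [v_1], [v_2], [v_3], [v_4]
  1-simplices (5): [v_0,v_3], [v_0,v_4], [v_1,v_2], [v_1,v_3], [v_2,v_4]

so the chain groups are C_0 ≅ Z^5, C_1 ≅ Z^5.

The boundary map ∂_1: C_1 → C_0 maps an edge to its endpoints' difference, ∂[p,q] = q − p. For instance
  ∂[v_0,v_4] = [v_4] − [v_0].
This gives a 5×5 integer matrix of rank 4; reducing to Smith normal form yields diagonal entries (1,1,1,1).

From H_k ≅ ker(∂_k) / im(∂_{k+1}) we obtain:

  H_0: rank C_0 − rank ∂_1 = 5 − 4 = 1, and the invariant factors of ∂_1 are all 1, so H_0 = Z.
  H_1: rank ker ∂_1 − rank ∂_2 = (5 − 4) − 0 = 1, and there is no ∂_2, so H_1 = Z.

Hence the Betti numbers are b_0 = 1, b_1 = 1.

b_0 = 1, b_1 = 1.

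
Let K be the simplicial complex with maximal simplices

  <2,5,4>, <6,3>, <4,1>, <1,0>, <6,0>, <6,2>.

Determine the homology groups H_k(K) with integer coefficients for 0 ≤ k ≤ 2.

Take the total order 0 < 1 < 2 < 3 < 4 < 5 < 6 on the vertex set. Then K (dimension 2) consists of the simplices:

  0-simplices (7): [0], [1], [2], [3], [4], [5], [6]
  1-simplices (8): [0,1], [0,6], [1,4], [2,4], [2,5], [2,6], [3,6], [4,5]
  2-simplices (1): [2,4,5]

so the chain groups are C_0 ≅ Z^7, C_1 ≅ Z^8, C_2 ≅ Z^1.

The boundary map ∂_1: C_1 → C_0 sends each edge [p,q] (with p < q) to q − p.
The resulting 7×8 matrix has rank 6, and its Smith normal form has invariant factors (1,1,1,1,1,1).

∂_2: C_2 → C_1 acts by ∂[p,q,r] = [q,r] − [p,r] + [p,q]. For instance
  ∂[2,4,5] = [4,5] − [2,5] + [2,4].
This gives a 8×1 integer matrix of rank 1; reducing to Smith normal form yields diagonal entries (1).

From H_k ≅ ker(∂_k) / im(∂_{k+1}) we obtain:

  H_0: rank C_0 − rank ∂_1 = 7 − 6 = 1, and the invariant factors of ∂_1 are all 1, so H_0 = Z.
  H_1: rank ker ∂_1 − rank ∂_2 = (8 − 6) − 1 = 1, and the invariant factors of ∂_2 are all 1, so H_1 = Z.
  H_2: rank ker ∂_2 − rank ∂_3 = (1 − 1) − 0 = 0, and there is no ∂_3, so H_2 = 0.

H_0 ≅ Z,  H_1 ≅ Z,  H_2 = 0.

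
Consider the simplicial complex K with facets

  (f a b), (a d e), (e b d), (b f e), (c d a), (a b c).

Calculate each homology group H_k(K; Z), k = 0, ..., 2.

Fix the vertex order a < b < c < d < e < f and write every simplex with vertices in increasing order. Then dim K = 2 and the simplices of K are:

  0-simplices (6): a, b, c, d, e, f
  1-simplices (12): ab, ac, ad, ae, af, bc, bd, be, bf, cd, de, ef
  2-simplices (6): abc, abf, acd, ade, bde, bef

Hence C_0 ≅ Z^6, C_1 ≅ Z^12, C_2 ≅ Z^6.

The boundary map ∂_1: C_1 → C_0 sends each edge [p,q] (with p < q) to q − p. For instance
  ∂ab = b − a.
As a 6×12 matrix over Z this has rank 5, with invariant factors (1,1,1,1,1).

∂_2: C_2 → C_1 maps a triangle to the signed sum of its edges. For instance
  ∂ade = de − ae + ad,
  ∂acd = cd − ad + ac.
The 12×6 boundary matrix has rank 6 and Smith normal form diag(1,1,1,1,1,1).

Now H_k = ker ∂_k / im ∂_{k+1}, so:

  H_0: rank C_0 − rank ∂_1 = 6 − 5 = 1, and the invariant factors of ∂_1 are all 1, so H_0 ≅ Z.
  H_1: rank ker ∂_1 − rank ∂_2 = (12 − 5) − 6 = 1, and the invariant factors of ∂_2 are all 1, so H_1 ≅ Z.
  H_2: rank ker ∂_2 − rank ∂_3 = (6 − 6) − 0 = 0, and there is no ∂_3, so H_2 ≅ 0.

H_0 = Z,  H_1 = Z,  H_2 = 0.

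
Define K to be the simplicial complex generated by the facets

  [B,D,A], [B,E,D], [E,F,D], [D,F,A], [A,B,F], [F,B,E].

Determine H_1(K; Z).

H_1 = 0.

Order the vertices as A < B < D < E < F. Listing each simplex with vertices in this order, K has dimension 2 with simplices:

  0-simplices (5): A, B, D, E, F
  1-simplices (9): AB, AD, AF, BD, BE, BF, DE, DF, EF
  2-simplices (6): ABD, ABF, ADF, BDE, BEF, DEF

Hence C_0 ≅ Z^5, C_1 ≅ Z^9, C_2 ≅ Z^6.

∂_1: C_1 → C_0 sends each edge [p,q] (with p < q) to q − p.
This gives a 5×9 integer matrix of rank 4; reducing to Smith normal form yields diagonal entries (1,1,1,1).

Boundary ∂_2: C_2 → C_1 acts by ∂[p,q,r] = [q,r] − [p,r] + [p,q]. For instance
  ∂DEF = EF − DF + DE,
  ∂BEF = EF − BF + BE.
The resulting 9×6 matrix has rank 5, and its Smith normal form has invariant factors (1,1,1,1,1).

Computing H_k = (kernel of ∂_k) / (image of ∂_{k+1}):

  H_1: rank ker ∂_1 − rank ∂_2 = (9 − 4) − 5 = 0, and the invariant factors of ∂_2 are all 1, so H_1 = 0.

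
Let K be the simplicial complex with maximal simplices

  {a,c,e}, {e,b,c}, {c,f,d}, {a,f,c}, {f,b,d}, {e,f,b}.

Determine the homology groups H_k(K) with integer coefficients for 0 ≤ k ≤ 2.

K has 6 vertices, 12 edges, 6 triangles.
rank ∂_0 = 0, rank ∂_1 = 5 ⇒ b_0 = 6 − 0 − 5 = 1; all invariant factors of ∂_1 are 1 so no torsion. So H_0 = Z.
rank ∂_1 = 5, rank ∂_2 = 6 ⇒ b_1 = 12 − 5 − 6 = 1; all invariant factors of ∂_2 are 1 so no torsion. So H_1 = Z.
rank ∂_2 = 6, rank ∂_3 = 0 ⇒ b_2 = 6 − 6 − 0 = 0. So H_2 = 0.

H_0 = Z,  H_1 = Z,  H_2 = 0.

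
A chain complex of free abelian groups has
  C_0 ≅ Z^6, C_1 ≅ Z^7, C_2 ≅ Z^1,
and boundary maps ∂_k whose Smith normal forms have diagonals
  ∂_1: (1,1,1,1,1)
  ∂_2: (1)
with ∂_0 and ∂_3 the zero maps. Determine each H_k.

H_0 ≅ Z,  H_1 ≅ Z,  H_2 = 0.

H_0: b_0 = 6 − 0 − 5 = 1; torsion from ∂_1 factors > 1: none. So H_0 ≅ Z.
H_1: b_1 = 7 − 5 − 1 = 1; torsion from ∂_2 factors > 1: none. So H_1 ≅ Z.
H_2: b_2 = 1 − 1 − 0 = 0; torsion from ∂_3 factors > 1: none. So H_2 ≅ 0.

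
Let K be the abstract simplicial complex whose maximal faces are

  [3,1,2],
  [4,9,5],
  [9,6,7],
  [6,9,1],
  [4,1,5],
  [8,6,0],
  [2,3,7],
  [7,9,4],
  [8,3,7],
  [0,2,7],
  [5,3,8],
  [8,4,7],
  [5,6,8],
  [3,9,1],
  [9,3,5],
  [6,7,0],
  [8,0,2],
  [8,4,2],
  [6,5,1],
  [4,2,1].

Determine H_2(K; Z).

K has 10 vertices, 30 edges, 20 triangles.
rank ∂_2 = 20, rank ∂_3 = 0 ⇒ b_2 = 20 − 20 − 0 = 0. So H_2 = 0.

H_2 = 0.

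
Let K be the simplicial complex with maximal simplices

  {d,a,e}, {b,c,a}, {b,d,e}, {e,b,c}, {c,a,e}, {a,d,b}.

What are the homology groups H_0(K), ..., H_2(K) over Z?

K has 5 vertices, 9 edges, 6 triangles.
rank ∂_0 = 0, rank ∂_1 = 4 ⇒ b_0 = 5 − 0 − 4 = 1; all invariant factors of ∂_1 are 1 so no torsion. So H_0 = Z.
rank ∂_1 = 4, rank ∂_2 = 5 ⇒ b_1 = 9 − 4 − 5 = 0; all invariant factors of ∂_2 are 1 so no torsion. So H_1 = 0.
rank ∂_2 = 5, rank ∂_3 = 0 ⇒ b_2 = 6 − 5 − 0 = 1. So H_2 = Z.

H_0 = Z,  H_1 = 0,  H_2 = Z.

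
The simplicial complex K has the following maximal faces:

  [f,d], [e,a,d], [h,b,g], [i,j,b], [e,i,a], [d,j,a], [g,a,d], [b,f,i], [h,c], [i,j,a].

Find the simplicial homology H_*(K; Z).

H_0 ≅ Z,  H_1 ≅ Z^2,  H_2 = 0.

Take the total order a < b < c < d < e < f < g < h < i < j on the vertex set. Then K (dimension 2) consists of the simplices:

  0-simplices (10): a, b, c, d, e, f, g, h, i, j
  1-simplices (19): ad, ae, ag, ai, aj, bf, bg, bh, bi, bj, ch, de, df, dg, dj, ei, fi, gh, ij
  2-simplices (8): ade, adg, adj, aei, aij, bfi, bgh, bij

giving chain groups C_0 ≅ Z^10, C_1 ≅ Z^19, C_2 ≅ Z^8.

The boundary map ∂_1: C_1 → C_0 sends each edge [p,q] (with p < q) to q − p.
As a 10×19 matrix over Z this has rank 9, with invariant factors (1,1,1,1,1,1,1,1,1).

∂_2: C_2 → C_1 sends each 2-simplex [p,q,r] to [q,r] − [p,r] + [p,q]. For instance
  ∂aij = ij − aj + ai,
  ∂bfi = fi − bi + bf.
This gives a 19×8 integer matrix of rank 8; reducing to Smith normal form yields diagonal entries (1,1,1,1,1,1,1,1).

Now H_k = ker ∂_k / im ∂_{k+1}, so:

  H_0: rank C_0 − rank ∂_1 = 10 − 9 = 1, and the invariant factors of ∂_1 are all 1, so H_0 = Z.
  H_1: rank ker ∂_1 − rank ∂_2 = (19 − 9) − 8 = 2, and the invariant factors of ∂_2 are all 1, so H_1 = Z^2.
  H_2: rank ker ∂_2 − rank ∂_3 = (8 − 8) − 0 = 0, and there is no ∂_3, so H_2 = 0.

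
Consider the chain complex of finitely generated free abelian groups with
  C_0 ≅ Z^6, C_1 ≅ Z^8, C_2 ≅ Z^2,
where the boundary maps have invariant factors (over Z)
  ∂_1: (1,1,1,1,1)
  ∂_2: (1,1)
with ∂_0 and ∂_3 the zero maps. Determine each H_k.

H_0: b_0 = 6 − 0 − 5 = 1; torsion from ∂_1 factors > 1: none. So H_0 = Z.
H_1: b_1 = 8 − 5 − 2 = 1; torsion from ∂_2 factors > 1: none. So H_1 = Z.
H_2: b_2 = 2 − 2 − 0 = 0; torsion from ∂_3 factors > 1: none. So H_2 = 0.

H_0 = Z,  H_1 = Z,  H_2 = 0.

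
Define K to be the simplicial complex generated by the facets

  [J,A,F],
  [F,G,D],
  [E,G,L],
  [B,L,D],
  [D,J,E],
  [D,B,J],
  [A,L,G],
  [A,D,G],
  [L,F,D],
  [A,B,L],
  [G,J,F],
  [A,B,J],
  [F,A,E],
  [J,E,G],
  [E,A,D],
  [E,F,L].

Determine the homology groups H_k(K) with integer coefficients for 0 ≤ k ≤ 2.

We work with the vertex ordering A < B < D < E < F < G < J < L. The simplices of K, each written with vertices in increasing order, are:

  0-simplices (8): A, B, D, E, F, G, J, L
  1-simplices (24): AB, AD, AE, AF, AG, AJ, AL, BD, BJ, BL, DE, DF, DG, DJ, DL, EF, EG, EJ, EL, FG, FJ, FL, GJ, GL
  2-simplices (16): ABJ, ABL, ADE, ADG, AEF, AFJ, AGL, BDJ, BDL, DEJ, DFG, DFL, EFL, EGJ, EGL, FGJ

so the chain groups are C_0 ≅ Z^8, C_1 ≅ Z^24, C_2 ≅ Z^16.

The boundary map ∂_1: C_1 → C_0 sends each edge [p,q] (with p < q) to q − p. For instance
  ∂AE = E − A.
This gives a 8×24 integer matrix of rank 7; reducing to Smith normal form yields diagonal entries (1,1,1,1,1,1,1).

Boundary ∂_2: C_2 → C_1 acts by ∂[p,q,r] = [q,r] − [p,r] + [p,q]. For instance
  ∂EGL = GL − EL + EG,
  ∂DFL = FL − DL + DF.
The 24×16 boundary matrix has rank 15 and Smith normal form diag(1,1,1,1,1,1,1,1,1,1,1,1,1,1,1).

Reading off H_k = ker ∂_k / im ∂_{k+1}:

  H_0: rank C_0 − rank ∂_1 = 8 − 7 = 1, and the invariant factors of ∂_1 are all 1, so H_0 ≅ Z.
  H_1: rank ker ∂_1 − rank ∂_2 = (24 − 7) − 15 = 2, and the invariant factors of ∂_2 are all 1, so H_1 ≅ Z^2.
  H_2: rank ker ∂_2 − rank ∂_3 = (16 − 15) − 0 = 1, and there is no ∂_3, so H_2 ≅ Z.

H_0 ≅ Z,  H_1 ≅ Z^2,  H_2 ≅ Z.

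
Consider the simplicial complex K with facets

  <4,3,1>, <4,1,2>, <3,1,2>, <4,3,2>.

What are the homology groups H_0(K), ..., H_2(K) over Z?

K has 4 vertices, 6 edges, 4 triangles.
rank ∂_0 = 0, rank ∂_1 = 3 ⇒ b_0 = 4 − 0 − 3 = 1; all invariant factors of ∂_1 are 1 so no torsion. So H_0 ≅ Z.
rank ∂_1 = 3, rank ∂_2 = 3 ⇒ b_1 = 6 − 3 − 3 = 0; all invariant factors of ∂_2 are 1 so no torsion. So H_1 ≅ 0.
rank ∂_2 = 3, rank ∂_3 = 0 ⇒ b_2 = 4 − 3 − 0 = 1. So H_2 ≅ Z.

H_0 = Z,  H_1 = 0,  H_2 = Z.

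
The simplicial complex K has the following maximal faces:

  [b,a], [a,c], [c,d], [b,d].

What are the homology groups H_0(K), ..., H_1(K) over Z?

Fix the vertex order a < b < c < d and write every simplex with vertices in increasing order. Then dim K = 1 and the simplices of K are:

  0-simplices (4): a, b, c, d
  1-simplices (4): ab, ac, bd, cd

Hence C_0 ≅ Z^4, C_1 ≅ Z^4.

∂_1: C_1 → C_0 is given by ∂[p,q] = [q] − [p]. For instance
  ∂bd = d − b.
The 4×4 boundary matrix has rank 3 and Smith normal form diag(1,1,1).

Reading off H_k = ker ∂_k / im ∂_{k+1}:

  H_0: rank C_0 − rank ∂_1 = 4 − 3 = 1, and the invariant factors of ∂_1 are all 1, so H_0 = Z.
  H_1: rank ker ∂_1 − rank ∂_2 = (4 − 3) − 0 = 1, and there is no ∂_2, so H_1 = Z.

As a check, the Euler characteristic is 4 − 4 = 0, which agrees with 1 − 1 = 0.
(K is a triangulation of the circle S^1.)

H_0 = Z,  H_1 = Z.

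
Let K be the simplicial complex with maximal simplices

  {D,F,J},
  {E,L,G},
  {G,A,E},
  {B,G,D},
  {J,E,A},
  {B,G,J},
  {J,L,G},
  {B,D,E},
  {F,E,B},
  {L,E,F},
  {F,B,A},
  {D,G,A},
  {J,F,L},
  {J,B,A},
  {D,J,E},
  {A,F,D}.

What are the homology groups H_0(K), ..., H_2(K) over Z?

H_0 ≅ Z,  H_1 ≅ Z^2,  H_2 ≅ Z.

Fix the vertex order A < B < D < E < F < G < J < L and write every simplex with vertices in increasing order. Then dim K = 2 and the simplices of K are:

  0-simplices (8): A, B, D, E, F, G, J, L
  1-simplices (24): AB, AD, AE, AF, AG, AJ, BD, BE, BF, BG, BJ, DE, DF, DG, DJ, EF, EG, EJ, EL, FJ, FL, GJ, GL, JL
  2-simplices (16): ABF, ABJ, ADF, ADG, AEG, AEJ, BDE, BDG, BEF, BGJ, DEJ, DFJ, EFL, EGL, FJL, GJL

Hence C_0 ≅ Z^8, C_1 ≅ Z^24, C_2 ≅ Z^16.

The boundary map ∂_1: C_1 → C_0 sends each edge [p,q] (with p < q) to q − p. For instance
  ∂GJ = J − G.
The 8×24 boundary matrix has rank 7 and Smith normal form diag(1,1,1,1,1,1,1).

∂_2: C_2 → C_1 maps a triangle to the signed sum of its edges. For instance
  ∂GJL = JL − GL + GJ,
  ∂EFL = FL − EL + EF.
This gives a 24×16 integer matrix of rank 15; reducing to Smith normal form yields diagonal entries (1,1,1,1,1,1,1,1,1,1,1,1,1,1,1).

From H_k ≅ ker(∂_k) / im(∂_{k+1}) we obtain:

  H_0: rank C_0 − rank ∂_1 = 8 − 7 = 1, and the invariant factors of ∂_1 are all 1, so H_0 ≅ Z.
  H_1: rank ker ∂_1 − rank ∂_2 = (24 − 7) − 15 = 2, and the invariant factors of ∂_2 are all 1, so H_1 ≅ Z^2.
  H_2: rank ker ∂_2 − rank ∂_3 = (16 − 15) − 0 = 1, and there is no ∂_3, so H_2 ≅ Z.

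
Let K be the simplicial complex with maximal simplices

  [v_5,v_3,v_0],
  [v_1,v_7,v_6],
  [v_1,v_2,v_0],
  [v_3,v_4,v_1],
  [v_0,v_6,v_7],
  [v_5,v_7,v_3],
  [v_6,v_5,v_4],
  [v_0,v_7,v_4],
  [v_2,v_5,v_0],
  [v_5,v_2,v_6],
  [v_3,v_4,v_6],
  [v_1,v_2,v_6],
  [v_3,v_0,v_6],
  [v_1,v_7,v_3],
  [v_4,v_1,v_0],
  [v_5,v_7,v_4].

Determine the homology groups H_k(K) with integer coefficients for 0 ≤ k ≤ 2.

Take the total order v_0 < v_1 < v_2 < v_3 < v_4 < v_5 < v_6 < v_7 on the vertex set. Then K (dimension 2) consists of the simplices:

  0-simplices (8): [v_0], [v_1], [v_2], [v_3], [v_4], [v_5], [v_6], [v_7]
  1-simplices (24): (24 of them)
  2-simplices (16): (16 of them)

so the chain groups are C_0 ≅ Z^8, C_1 ≅ Z^24, C_2 ≅ Z^16.

∂_1: C_1 → C_0 maps an edge to its endpoints' difference, ∂[p,q] = q − p.
The 8×24 boundary matrix has rank 7 and Smith normal form diag(1,1,1,1,1,1,1).

The boundary map ∂_2: C_2 → C_1 sends each 2-simplex [p,q,r] to [q,r] − [p,r] + [p,q]. For instance
  ∂[v_4,v_5,v_7] = [v_5,v_7] − [v_4,v_7] + [v_4,v_5],
  ∂[v_0,v_2,v_5] = [v_2,v_5] − [v_0,v_5] + [v_0,v_2].
This gives a 24×16 integer matrix of rank 15; reducing to Smith normal form yields diagonal entries (1,1,1,1,1,1,1,1,1,1,1,1,1,1,1).

Reading off H_k = ker ∂_k / im ∂_{k+1}:

  H_0: rank C_0 − rank ∂_1 = 8 − 7 = 1, and the invariant factors of ∂_1 are all 1, so H_0 ≅ Z.
  H_1: rank ker ∂_1 − rank ∂_2 = (24 − 7) − 15 = 2, and the invariant factors of ∂_2 are all 1, so H_1 ≅ Z^2.
  H_2: rank ker ∂_2 − rank ∂_3 = (16 − 15) − 0 = 1, and there is no ∂_3, so H_2 ≅ Z.

As a check, the Euler characteristic is 8 − 24 + 16 = 0, which agrees with 1 − 2 + 1 = 0.

H_0 = Z,  H_1 = Z^2,  H_2 = Z.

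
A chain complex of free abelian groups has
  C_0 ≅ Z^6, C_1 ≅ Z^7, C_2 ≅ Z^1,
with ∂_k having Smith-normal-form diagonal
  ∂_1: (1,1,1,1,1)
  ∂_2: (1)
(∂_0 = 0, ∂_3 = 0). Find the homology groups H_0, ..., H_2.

H_0: b_0 = 6 − 0 − 5 = 1; torsion from ∂_1 factors > 1: none. So H_0 ≅ Z.
H_1: b_1 = 7 − 5 − 1 = 1; torsion from ∂_2 factors > 1: none. So H_1 ≅ Z.
H_2: b_2 = 1 − 1 − 0 = 0; torsion from ∂_3 factors > 1: none. So H_2 ≅ 0.

H_0 ≅ Z,  H_1 ≅ Z,  H_2 = 0.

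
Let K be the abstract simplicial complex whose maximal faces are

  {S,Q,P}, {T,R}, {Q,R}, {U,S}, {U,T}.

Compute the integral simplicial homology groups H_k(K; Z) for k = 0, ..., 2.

H_0 = Z,  H_1 = Z,  H_2 = 0.

Order the vertices as P < Q < R < S < T < U. Listing each simplex with vertices in this order, K has dimension 2 with simplices:

  0-simplices (6): P, Q, R, S, T, U
  1-simplices (7): PQ, PS, QR, QS, RT, SU, TU
  2-simplices (1): PQS

giving chain groups C_0 ≅ Z^6, C_1 ≅ Z^7, C_2 ≅ Z^1.

∂_1: C_1 → C_0 maps an edge to its endpoints' difference, ∂[p,q] = q − p. For instance
  ∂PS = S − P.
As a 6×7 matrix over Z this has rank 5, with invariant factors (1,1,1,1,1).

Boundary ∂_2: C_2 → C_1 acts by ∂[p,q,r] = [q,r] − [p,r] + [p,q]. For instance
  ∂PQS = QS − PS + PQ.
As a 7×1 matrix over Z this has rank 1, with invariant factors (1).

From H_k ≅ ker(∂_k) / im(∂_{k+1}) we obtain:

  H_0: rank C_0 − rank ∂_1 = 6 − 5 = 1, and the invariant factors of ∂_1 are all 1, so H_0 = Z.
  H_1: rank ker ∂_1 − rank ∂_2 = (7 − 5) − 1 = 1, and the invariant factors of ∂_2 are all 1, so H_1 = Z.
  H_2: rank ker ∂_2 − rank ∂_3 = (1 − 1) − 0 = 0, and there is no ∂_3, so H_2 = 0.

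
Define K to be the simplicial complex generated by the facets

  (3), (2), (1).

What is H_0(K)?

Fix the vertex order 1 < 2 < 3 and write every simplex with vertices in increasing order. Then dim K = 0 and the simplices of K are:

  0-simplices (3): [1], [2], [3]

giving chain groups C_0 ≅ Z^3.

From H_k ≅ ker(∂_k) / im(∂_{k+1}) we obtain:

  H_0: rank C_0 − rank ∂_1 = 3 − 0 = 3, and there is no ∂_1, so H_0 = Z^3.

(K is a triangulation of a set of 3 points.)

H_0 ≅ Z^3.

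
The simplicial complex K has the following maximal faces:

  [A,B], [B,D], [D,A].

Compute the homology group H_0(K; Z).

H_0 ≅ Z.

K has 3 vertices, 3 edges.
rank ∂_0 = 0, rank ∂_1 = 2 ⇒ b_0 = 3 − 0 − 2 = 1; all invariant factors of ∂_1 are 1 so no torsion. So H_0 ≅ Z.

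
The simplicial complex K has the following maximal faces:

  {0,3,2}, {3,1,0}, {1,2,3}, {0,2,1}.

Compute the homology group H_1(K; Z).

K has 4 vertices, 6 edges, 4 triangles.
rank ∂_1 = 3, rank ∂_2 = 3 ⇒ b_1 = 6 − 3 − 3 = 0; all invariant factors of ∂_2 are 1 so no torsion. So H_1 ≅ 0.

H_1 = 0.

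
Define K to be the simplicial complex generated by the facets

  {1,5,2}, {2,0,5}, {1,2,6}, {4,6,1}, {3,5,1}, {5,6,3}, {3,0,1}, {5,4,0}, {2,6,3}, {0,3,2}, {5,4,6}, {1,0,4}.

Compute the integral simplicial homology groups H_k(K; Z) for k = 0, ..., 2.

H_0 = Z,  H_1 = Z_2,  H_2 = 0.

We work with the vertex ordering 0 < 1 < 2 < 3 < 4 < 5 < 6. The simplices of K, each written with vertices in increasing order, are:

  0-simplices (7): [0], [1], [2], [3], [4], [5], [6]
  1-simplices (18): [0,1], [0,2], [0,3], [0,4], [0,5], [1,2], [1,3], [1,4], [1,5], [1,6], [2,3], [2,5], [2,6], [3,5], [3,6], [4,5], [4,6], [5,6]
  2-simplices (12): [0,1,3], [0,1,4], [0,2,3], [0,2,5], [0,4,5], [1,2,5], [1,2,6], [1,3,5], [1,4,6], [2,3,6], [3,5,6], [4,5,6]

Hence C_0 ≅ Z^7, C_1 ≅ Z^18, C_2 ≅ Z^12.

∂_1: C_1 → C_0 is given by ∂[p,q] = [q] − [p]. For instance
  ∂[2,5] = [5] − [2].
The resulting 7×18 matrix has rank 6, and its Smith normal form has invariant factors (1,1,1,1,1,1).

The boundary map ∂_2: C_2 → C_1 sends each 2-simplex [p,q,r] to [q,r] − [p,r] + [p,q]. For instance
  ∂[0,1,3] = [1,3] − [0,3] + [0,1],
  ∂[3,5,6] = [5,6] − [3,6] + [3,5].
The resulting 18×12 matrix has rank 12, and its Smith normal form has invariant factors (1,1,1,1,1,1,1,1,1,1,1,2).

Reading off H_k = ker ∂_k / im ∂_{k+1}:

  H_0: rank C_0 − rank ∂_1 = 7 − 6 = 1, and the invariant factors of ∂_1 are all 1, so H_0 ≅ Z.
  H_1: rank ker ∂_1 − rank ∂_2 = (18 − 6) − 12 = 0, and ∂_2 has invariant factor 2 > 1, so H_1 ≅ Z_2.
  H_2: rank ker ∂_2 − rank ∂_3 = (12 − 12) − 0 = 0, and there is no ∂_3, so H_2 ≅ 0.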